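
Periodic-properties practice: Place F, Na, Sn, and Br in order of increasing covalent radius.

F < Br < Sn < Na

Moving right in a period, electrons are added to the same shell under a stronger nuclear pull, so atoms get smaller; moving down, a new shell is opened and atoms get larger.
Neither a single period nor a single group — weigh both effects.
Br > F: Br sits below F in group 17, so the down-group effect alone puts Br larger.
Sn > Br: both effects reinforce here, so Sn is clearly the larger of the two.
Na > Sn: the two effects oppose for this pair; the across-period effect wins (155 vs 140 pm).
For reference (pm): F 64, Na 155, Br 114, Sn 140.
So from smallest to largest: F < Br < Sn < Na.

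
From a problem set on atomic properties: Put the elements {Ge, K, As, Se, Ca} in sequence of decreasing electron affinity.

K is in period 4, group 1; Ca is in period 4, group 2; Ge is in period 4, group 14; As is in period 4, group 15; Se is in period 4, group 16.
Electron affinity generally becomes more exothermic across a period toward the halogens and less exothermic down a group.
All lie in period 4; the across-period trend (electron affinity increases left to right) applies, with the exception below.
Note the exception: K has a higher electron affinity than Ca, contrary to the simple trend — adding an electron to Ca (ns²) has to open a new, higher-energy np subshell, which is unfavourable.
Note the exception: Ge has a higher electron affinity than As, contrary to the simple trend — adding an electron to As's half-filled 4p³ is unfavourable, so Ge (4p²) has the more exothermic EA.
For reference (kJ/mol): K 48, Ca 2, Ge 119, As 78, Se 195.
So from highest to lowest: Se > Ge > As > K > Ca.

Se, Ge, As, K, Ca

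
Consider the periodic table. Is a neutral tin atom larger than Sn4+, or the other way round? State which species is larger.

Sn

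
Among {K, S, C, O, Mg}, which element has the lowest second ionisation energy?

Mg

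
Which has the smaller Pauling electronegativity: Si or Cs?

Si is in period 3, group 14; Cs is in period 6, group 1.
Electronegativity increases across a period and decreases down a group, tracking effective nuclear charge and atomic size.
Neither a single period nor a single group — weigh both effects.
Si > Cs: both effects reinforce here, so Si is clearly the higher of the two.
Tabulated electronegativity (Pauling): Si 1.90, Cs 0.79.
So Cs has the smaller Pauling electronegativity (Cs < Si).

Cs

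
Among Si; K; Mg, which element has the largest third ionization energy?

Mg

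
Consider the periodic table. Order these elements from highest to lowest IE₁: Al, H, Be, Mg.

H > Be > Mg > Al

H is in period 1, group 1; Be is in period 2, group 2; Mg is in period 3, group 2; Al is in period 3, group 13.
IE₁ increases left→right with effective nuclear charge and decreases top→bottom as the valence shell moves farther out.
Neither a single period nor a single group — weigh both effects.
Mg > Al: this pair runs against the simple trend — see the exception note.
Be > Mg: they share group 2; the group trend gives Be the larger value.
H > Be: period and group pull opposite ways; the down-group shift dominates (1312 vs 900 kJ/mol).
Note the exception: Mg has a higher first ionization energy than Al, contrary to the simple trend — Al's single 3p electron is easier to remove than one from Mg's filled 3s².
For reference (kJ/mol): H 1312, Be 900, Mg 738, Al 578.
So from highest to lowest: H > Be > Mg > Al.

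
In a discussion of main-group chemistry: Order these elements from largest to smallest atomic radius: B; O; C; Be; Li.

Li is in period 2, group 1; Be is in period 2, group 2; B is in period 2, group 13; C is in period 2, group 14; O is in period 2, group 16.
Atomic radius shrinks across a period as nuclear charge pulls the same shell inward, and grows down a group as new shells are added.
All lie in period 2, so atomic radius increases right to left.
So from largest to smallest: Li > Be > B > C > O.

Li > Be > B > C > O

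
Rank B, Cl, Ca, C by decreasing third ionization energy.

Ca, C, Cl, B

IE_3 is the cost of taking one more electron from the +2 cation: B²⁺ still has 1 valence electron; Cl²⁺ still has 5 valence electrons; Ca²⁺ is the bare [Ar] core; C²⁺ still has 2 valence electrons.
Pulling an electron out of a noble-gas core costs far more than removing a remaining valence electron, so Ca sits at the high end of IE_3.
Valence configurations: B²⁺ [He]2s¹, Cl²⁺ [Ne]3s²3p³, C²⁺ [He]2s².
Tabulated IE_3 (kJ/mol): B 3660, Cl 3822, Ca 4912, C 4620.
Hence IE_3: B < Cl < C < Ca.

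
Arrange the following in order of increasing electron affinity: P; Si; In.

In, P, Si

Atoms with high Z_eff and room in the valence shell (especially the halogens) have the most exothermic electron affinities.
These span different periods and groups, so the two trends combine.
P > In: relative to In, both the across-period and down-group shifts push P's electron affinity up.
Si > P: this pair runs against the simple trend — see the exception note.
Note the exception: Si has a higher electron affinity than P, contrary to the simple trend — adding an electron to P's half-filled 3p³ is unfavourable, so Si (3p²) has the more exothermic EA.
Tabulated electron affinity (kJ/mol): Si 134, P 72, In 29.
So from lowest to highest: In < P < Si.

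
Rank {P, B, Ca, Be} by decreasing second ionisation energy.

The second ionization energy removes an electron from the +1 ion. For each element: P⁺ still has 4 valence electrons; B⁺ still has 2 valence electrons; Ca⁺ still has 1 valence electron; Be⁺ still has 1 valence electron.
All are still removing valence electrons, so compare the +1 ions as you would atoms: IE_2 generally rises across a period (higher Z_eff) and falls down a group (larger shell), subject to the usual subshell exceptions.
Valence configurations: P⁺ [Ne]3s²3p², B⁺ [He]2s², Ca⁺ [Ar]4s¹, Be⁺ [He]2s¹.
Approximate IE_2 values (kJ/mol): P 1907, B 2427, Ca 1145, Be 1757.
So the second ionization energies run Ca < Be < P < B.

B > P > Be > Ca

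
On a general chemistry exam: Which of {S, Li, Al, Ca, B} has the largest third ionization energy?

Li

IE_3 is the cost of taking one more electron from the +2 cation: S²⁺ still has 4 valence electrons; Li²⁺ is already 1 electron into the core; Al²⁺ still has 1 valence electron; Ca²⁺ is the bare [Ar] core; B²⁺ still has 1 valence electron.
Core electrons are held far more tightly than valence electrons, so Ca and Li top the IE_3 order.
Valence configurations: S²⁺ [Ne]3s²3p², Al²⁺ [Ne]3s¹, B²⁺ [He]2s¹.
Approximate IE_3 values (kJ/mol): S 3357, Li 11815, Al 2745, Ca 4912, B 3660.
So the third ionization energies run Al < S < B < Ca < Li.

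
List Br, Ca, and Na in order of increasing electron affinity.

Na is in period 3, group 1; Ca is in period 4, group 2; Br is in period 4, group 17.
Atoms with high Z_eff and room in the valence shell (especially the halogens) have the most exothermic electron affinities.
Here both period and group differ, so the two effects have to be weighed against each other.
Na > Ca: period and group pull opposite ways; the down-group shift dominates (53 vs 2 kJ/mol).
Br > Na: the two effects oppose for this pair; the across-period effect wins (325 vs 53 kJ/mol).
Tabulated electron affinity (kJ/mol): Na 53, Ca 2, Br 325.
So from lowest to highest: Ca < Na < Br.

Ca, Na, Br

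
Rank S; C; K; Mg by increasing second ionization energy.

Mg < S < C < K

After 1 electron has been removed, what remains? S⁺ still has 5 valence electrons; C⁺ still has 3 valence electrons; K⁺ is the bare [Ar] core; Mg⁺ still has 1 valence electron.
Core electrons are held far more tightly than valence electrons, so K tops the IE_2 order.
Valence configurations: S⁺ [Ne]3s²3p³, C⁺ [He]2s²2p¹, Mg⁺ [Ne]3s¹.
Tabulated IE_2 (kJ/mol): S 2252, C 2353, K 3052, Mg 1451.
Overall IE_2 order: Mg < S < C < K.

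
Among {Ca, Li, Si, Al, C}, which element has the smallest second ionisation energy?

Ca

IE_2 is the cost of taking one more electron from the +1 cation: Ca⁺ still has 1 valence electron; Li⁺ is the bare [He] core; Si⁺ still has 3 valence electrons; Al⁺ still has 2 valence electrons; C⁺ still has 3 valence electrons.
Core electrons are held far more tightly than valence electrons, so Li tops the IE_2 order.
Valence configurations: Ca⁺ [Ar]4s¹, Si⁺ [Ne]3s²3p¹, Al⁺ [Ne]3s², C⁺ [He]2s²2p¹.
Si⁺ loses a lone 3p electron whereas Al⁺ must break into a filled 3s² pair, so IE_2(Al) > IE_2(Si) even though Si has the higher nuclear charge.
The numbers (kJ/mol): Ca 1145, Li 7298, Si 1577, Al 1817, C 2353.
Putting it together, IE_2: Ca < Si < Al < C < Li.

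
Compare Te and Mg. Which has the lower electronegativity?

Mg

Mg is in period 3, group 2; Te is in period 5, group 16.
Atoms toward the upper right of the periodic table pull bonding electrons most strongly.
These span different periods and groups, so the two trends combine.
Te > Mg: period and group pull opposite ways; the across-period shift dominates (2.10 vs 1.31).
For reference (Pauling): Mg 1.31, Te 2.10.
So Mg has the lower electronegativity (Mg < Te).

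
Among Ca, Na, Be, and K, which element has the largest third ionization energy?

Be

The third ionization energy removes an electron from the +2 ion. For each element: Ca²⁺ is the bare [Ar] core; Na²⁺ is already 1 electron into the core; Be²⁺ is the bare [He] core; K²⁺ is already 1 electron into the core.
All of these are removing an electron from a noble-gas core or deeper; the smaller core (lower principal quantum number) is held far more tightly, and within a period the higher nuclear charge binds the same core more tightly.
Tabulated IE_3 (kJ/mol): Ca 4912, Na 6910, Be 14849, K 4420.
Hence IE_3: K < Ca < Na < Be.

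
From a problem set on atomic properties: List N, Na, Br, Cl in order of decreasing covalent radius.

Na, Br, Cl, N

N is in period 2, group 15; Na is in period 3, group 1; Cl is in period 3, group 17; Br is in period 4, group 17.
Atomic radius shrinks across a period as nuclear charge pulls the same shell inward, and grows down a group as new shells are added.
These span different periods and groups, so the two trends combine.
Cl > N: the two effects oppose for this pair; the down-group effect wins (99 vs 71 pm).
Br > Cl: Br sits below Cl in group 17, so the down-group effect alone puts Br larger.
Na > Br: period and group pull opposite ways; the across-period shift dominates (155 vs 114 pm).
For reference (pm): N 71, Na 155, Cl 99, Br 114.
So from largest to smallest: Na > Br > Cl > N.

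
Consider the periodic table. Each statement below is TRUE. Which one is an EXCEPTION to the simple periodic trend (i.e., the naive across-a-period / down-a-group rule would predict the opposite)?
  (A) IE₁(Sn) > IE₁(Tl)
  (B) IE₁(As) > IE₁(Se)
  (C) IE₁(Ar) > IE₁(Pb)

(B)

The general trend: first ionization energy increases across a period and decreases down a group.
(A) Sn (period 5, group 14) vs Tl (period 6, group 13): the stated order agrees with the simple trend.
(B) As (period 4, group 15) vs Se (period 4, group 16): the stated order contradicts the simple trend.
(C) Ar (period 3, group 18) vs Pb (period 6, group 14): the stated order agrees with the simple trend.
The exception is (B): Se (4p⁴) ionizes more easily than half-filled As (4p³).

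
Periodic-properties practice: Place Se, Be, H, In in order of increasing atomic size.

H, Be, Se, In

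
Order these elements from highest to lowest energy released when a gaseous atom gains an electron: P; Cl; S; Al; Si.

Al is in period 3, group 13; Si is in period 3, group 14; P is in period 3, group 15; S is in period 3, group 16; Cl is in period 3, group 17.
Adding an electron releases more energy for atoms nearer the top right (short of the noble gases).
All lie in period 3; the across-period trend (electron affinity increases left to right) applies, with the exception below.
Note the exception: Si has a higher electron affinity than P, contrary to the simple trend — adding an electron to P's half-filled 3p³ is unfavourable, so Si (3p²) has the more exothermic EA.
Tabulated electron affinity (kJ/mol): Al 42, Si 134, P 72, S 200, Cl 349.
So from highest to lowest: Cl > S > Si > P > Al.

Cl, S, Si, P, Al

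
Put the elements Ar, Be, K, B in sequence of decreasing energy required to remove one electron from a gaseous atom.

IE₁ increases left→right with effective nuclear charge and decreases top→bottom as the valence shell moves farther out.
These span different periods and groups, so the two trends combine.
B > K: relative to K, both the across-period and down-group shifts push B's first ionization energy up.
Be > B: this pair runs against the simple trend — see the exception note.
Ar > Be: period and group pull opposite ways; the across-period shift dominates (1521 vs 900 kJ/mol).
Note the exception: Be has a higher first ionization energy than B, contrary to the simple trend — removing B's lone 2p electron is easier than breaking Be's filled 2s².
Approximate values (kJ/mol): Be 900, B 801, Ar 1521, K 419.
So from highest to lowest: Ar > Be > B > K.

Ar > Be > B > K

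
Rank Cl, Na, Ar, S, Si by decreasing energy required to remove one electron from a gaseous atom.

Across a period the outer electron is held more tightly (higher IE₁); down a group it sits in a higher shell, more shielded, and comes off more easily.
All lie in period 3, so first ionization energy increases left to right.
So from highest to lowest: Ar > Cl > S > Si > Na.

Ar, Cl, S, Si, Na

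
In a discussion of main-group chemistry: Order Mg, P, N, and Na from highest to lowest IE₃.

The third ionization energy removes an electron from the +2 ion. For each element: Mg²⁺ is the bare [Ne] core; P²⁺ still has 3 valence electrons; N²⁺ still has 3 valence electrons; Na²⁺ is already 1 electron into the core.
Pulling an electron out of a noble-gas core costs far more than removing a remaining valence electron, so Na and Mg sit at the high end of IE_3.
Valence configurations: P²⁺ [Ne]3s²3p¹, N²⁺ [He]2s²2p¹.
Tabulated IE_3 (kJ/mol): Mg 7733, P 2914, N 4578, Na 6910.
Putting it together, IE_3: P < N < Na < Mg.

Mg, Na, N, P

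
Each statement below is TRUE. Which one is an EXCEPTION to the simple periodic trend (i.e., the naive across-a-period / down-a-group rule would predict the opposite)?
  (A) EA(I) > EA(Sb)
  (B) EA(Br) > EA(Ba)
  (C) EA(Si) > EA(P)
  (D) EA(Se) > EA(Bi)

(C)

The general trend: electron affinity increases across a period and decreases down a group.
(A) I (period 5, group 17) vs Sb (period 5, group 15): the stated order agrees with the simple trend.
(B) Br (period 4, group 17) vs Ba (period 6, group 2): the stated order agrees with the simple trend.
(C) Si (period 3, group 14) vs P (period 3, group 15): the stated order contradicts the simple trend.
(D) Se (period 4, group 16) vs Bi (period 6, group 15): the stated order agrees with the simple trend.
The exception is (C): adding an electron to P's half-filled 3p³ is unfavourable, so Si (3p²) has the more exothermic EA.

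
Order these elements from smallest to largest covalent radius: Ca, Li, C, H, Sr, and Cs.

H is in period 1, group 1; Li is in period 2, group 1; C is in period 2, group 14; Ca is in period 4, group 2; Sr is in period 5, group 2; Cs is in period 6, group 1.
Radius decreases left→right (rising Z_eff, same n) and increases top→bottom (higher n).
Neither a single period nor a single group — weigh both effects.
C > H: period and group pull opposite ways; the down-group shift dominates (75 vs 32 pm).
Li > C: both are in period 2; the period trend gives Li the larger value.
Ca > Li: period and group pull opposite ways; the down-group shift dominates (171 vs 133 pm).
Sr > Ca: they share group 2; the group trend gives Sr the larger value.
Cs > Sr: both effects reinforce here, so Cs is clearly the larger of the two.
For reference (pm): H 32, Li 133, C 75, Ca 171, Sr 185, Cs 232.
So from smallest to largest: H < C < Li < Ca < Sr < Cs.

H < C < Li < Ca < Sr < Cs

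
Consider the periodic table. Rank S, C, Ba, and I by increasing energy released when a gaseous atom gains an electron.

EA tends to increase across a period and decrease down a group, though the pattern is less regular than for IE or radius.
These span different periods and groups, so the two trends combine.
C > Ba: relative to Ba, both the across-period and down-group shifts push C's electron affinity up.
S > C: the two effects oppose for this pair; the across-period effect wins (200 vs 122 kJ/mol).
I > S: the two effects oppose for this pair; the across-period effect wins (295 vs 200 kJ/mol).
Approximate values (kJ/mol): C 122, S 200, I 295, Ba 14.
So from lowest to highest: Ba < C < S < I.

Ba < C < S < I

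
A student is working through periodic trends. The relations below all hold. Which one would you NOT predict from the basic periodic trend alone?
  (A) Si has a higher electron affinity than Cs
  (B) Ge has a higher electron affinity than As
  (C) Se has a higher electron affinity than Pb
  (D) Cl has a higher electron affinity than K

The general trend: electron affinity increases across a period and decreases down a group.
(A) Si (period 3, group 14) vs Cs (period 6, group 1): the stated order agrees with the simple trend.
(B) Ge (period 4, group 14) vs As (period 4, group 15): the stated order contradicts the simple trend.
(C) Se (period 4, group 16) vs Pb (period 6, group 14): the stated order agrees with the simple trend.
(D) Cl (period 3, group 17) vs K (period 4, group 1): the stated order agrees with the simple trend.
The exception is (B): adding an electron to As's half-filled 4p³ is unfavourable, so Ge (4p²) has the more exothermic EA.

(B)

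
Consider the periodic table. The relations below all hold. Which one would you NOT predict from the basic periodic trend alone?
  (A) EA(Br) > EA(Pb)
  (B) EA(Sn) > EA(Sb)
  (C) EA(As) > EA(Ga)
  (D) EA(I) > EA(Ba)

(B)

The general trend: electron affinity increases across a period and decreases down a group.
(A) Br (period 4, group 17) vs Pb (period 6, group 14): the stated order agrees with the simple trend.
(B) Sn (period 5, group 14) vs Sb (period 5, group 15): the stated order contradicts the simple trend.
(C) As (period 4, group 15) vs Ga (period 4, group 13): the stated order agrees with the simple trend.
(D) I (period 5, group 17) vs Ba (period 6, group 2): the stated order agrees with the simple trend.
The exception is (B): adding an electron to Sb's half-filled 5p³ is unfavourable, so Sn has the more exothermic EA.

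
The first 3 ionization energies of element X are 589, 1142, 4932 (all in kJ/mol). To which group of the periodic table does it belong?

Group 2

Look for the largest jump between consecutive ionization energies: IE3/IE2 ≈ 4.3, far larger than any earlier ratio.
That jump marks the point where a core electron is being removed. So the atom has 2 valence electrons.
A main-group element with 2 valence electrons is in group 2.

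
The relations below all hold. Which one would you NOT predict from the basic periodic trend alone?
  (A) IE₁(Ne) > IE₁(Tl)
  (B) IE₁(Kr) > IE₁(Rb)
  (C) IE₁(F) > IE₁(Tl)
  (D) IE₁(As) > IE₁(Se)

The general trend: first ionisation energy increases across a period and decreases down a group.
(A) Ne (period 2, group 18) vs Tl (period 6, group 13): the stated order agrees with the simple trend.
(B) Kr (period 4, group 18) vs Rb (period 5, group 1): the stated order agrees with the simple trend.
(C) F (period 2, group 17) vs Tl (period 6, group 13): the stated order agrees with the simple trend.
(D) As (period 4, group 15) vs Se (period 4, group 16): the stated order contradicts the simple trend.
The exception is (D): Se (4p⁴) ionizes more easily than half-filled As (4p³).

(D)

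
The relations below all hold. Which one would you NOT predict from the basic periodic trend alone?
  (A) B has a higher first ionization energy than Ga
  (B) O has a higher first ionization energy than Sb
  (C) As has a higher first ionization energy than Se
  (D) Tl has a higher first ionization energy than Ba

(C)

The general trend: first ionization energy increases across a period and decreases down a group.
(A) B (period 2, group 13) vs Ga (period 4, group 13): the stated order agrees with the simple trend.
(B) O (period 2, group 16) vs Sb (period 5, group 15): the stated order agrees with the simple trend.
(C) As (period 4, group 15) vs Se (period 4, group 16): the stated order contradicts the simple trend.
(D) Tl (period 6, group 13) vs Ba (period 6, group 2): the stated order agrees with the simple trend.
The exception is (C): Se (4p⁴) ionizes more easily than half-filled As (4p³).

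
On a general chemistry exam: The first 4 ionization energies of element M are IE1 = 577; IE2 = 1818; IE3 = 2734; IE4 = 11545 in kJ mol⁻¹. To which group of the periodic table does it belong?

Group 13

Look for the largest jump between consecutive ionization energies: IE4/IE3 ≈ 4.2, far larger than any earlier ratio.
That jump marks the point where a core electron is being removed. So the atom has 3 valence electrons.
A main-group element with 3 valence electrons is in group 13.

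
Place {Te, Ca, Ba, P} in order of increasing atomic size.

Radius decreases left→right (rising Z_eff, same n) and increases top→bottom (higher n).
These span different periods and groups, so the two trends combine.
Te > P: period and group pull opposite ways; the down-group shift dominates (136 vs 111 pm).
Ca > Te: period and group pull opposite ways; the across-period shift dominates (171 vs 136 pm).
Ba > Ca: they share group 2; the group trend gives Ba the larger value.
Approximate values (pm): P 111, Ca 171, Te 136, Ba 196.
So from smallest to largest: P < Te < Ca < Ba.

P < Te < Ca < Ba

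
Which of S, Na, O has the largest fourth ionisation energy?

Na

Consider each +3 ion: S³⁺ still has 3 valence electrons; Na³⁺ is already 2 electrons into the core; O³⁺ still has 3 valence electrons.
Core electrons are held far more tightly than valence electrons, so Na tops the IE_4 order.
Valence configurations: S³⁺ [Ne]3s²3p¹, O³⁺ [He]2s²2p¹.
Approximate IE_4 values (kJ/mol): S 4556, Na 9543, O 7469.
Overall IE_4 order: S < O < Na.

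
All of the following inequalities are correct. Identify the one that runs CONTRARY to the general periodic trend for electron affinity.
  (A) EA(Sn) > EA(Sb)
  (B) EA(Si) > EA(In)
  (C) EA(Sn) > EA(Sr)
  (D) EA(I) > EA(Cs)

(A)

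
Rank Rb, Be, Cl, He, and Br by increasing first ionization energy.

He is in period 1, group 18; Be is in period 2, group 2; Cl is in period 3, group 17; Br is in period 4, group 17; Rb is in period 5, group 1.
Removing the outermost electron gets harder across a period and easier down a group.
Here both period and group differ, so the two effects have to be weighed against each other.
Be > Rb: relative to Rb, both the across-period and down-group shifts push Be's first ionization energy up.
Br > Be: period and group pull opposite ways; the across-period shift dominates (1140 vs 900 kJ/mol).
Cl > Br: they share group 17; the group trend gives Cl the larger value.
He > Cl: both effects reinforce here, so He is clearly the higher of the two.
For reference (kJ/mol): He 2372, Be 900, Cl 1251, Br 1140, Rb 403.
So from lowest to highest: Rb < Be < Br < Cl < He.

Rb < Be < Br < Cl < He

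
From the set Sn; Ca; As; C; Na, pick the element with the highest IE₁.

C is in period 2, group 14; Na is in period 3, group 1; Ca is in period 4, group 2; As is in period 4, group 15; Sn is in period 5, group 14.
First ionization energy rises across a period (greater Z_eff holds electrons more tightly) and falls down a group (valence electrons are farther from the nucleus).
Neither a single period nor a single group — weigh both effects.
Ca > Na: the two effects oppose for this pair; the across-period effect wins (590 vs 496 kJ/mol).
Sn > Ca: period and group pull opposite ways; the across-period shift dominates (709 vs 590 kJ/mol).
As > Sn: both effects reinforce here, so As is clearly the higher of the two.
C > As: period and group pull opposite ways; the down-group shift dominates (1086 vs 947 kJ/mol).
Tabulated first ionization energy (kJ/mol): C 1086, Na 496, Ca 590, As 947, Sn 709.
The highest IE₁ among these belongs to C.

C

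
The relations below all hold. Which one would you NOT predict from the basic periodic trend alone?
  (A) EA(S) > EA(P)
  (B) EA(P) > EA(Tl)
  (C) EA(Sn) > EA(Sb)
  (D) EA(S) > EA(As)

(C)

The general trend: electron affinity increases across a period and decreases down a group.
(A) S (period 3, group 16) vs P (period 3, group 15): the stated order agrees with the simple trend.
(B) P (period 3, group 15) vs Tl (period 6, group 13): the stated order agrees with the simple trend.
(C) Sn (period 5, group 14) vs Sb (period 5, group 15): the stated order contradicts the simple trend.
(D) S (period 3, group 16) vs As (period 4, group 15): the stated order agrees with the simple trend.
The exception is (C): adding an electron to Sb's half-filled 5p³ is unfavourable, so Sn has the more exothermic EA.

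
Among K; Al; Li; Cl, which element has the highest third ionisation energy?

Consider each +2 ion: K²⁺ is already 1 electron into the core; Al²⁺ still has 1 valence electron; Li²⁺ is already 1 electron into the core; Cl²⁺ still has 5 valence electrons.
Pulling an electron out of a noble-gas core costs far more than removing a remaining valence electron, so K and Li sit at the high end of IE_3.
Valence configurations: Al²⁺ [Ne]3s¹, Cl²⁺ [Ne]3s²3p³.
The numbers (kJ/mol): K 4420, Al 2745, Li 11815, Cl 3822.
Overall IE_3 order: Al < Cl < K < Li.

Li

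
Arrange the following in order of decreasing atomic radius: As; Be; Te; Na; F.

Be is in period 2, group 2; F is in period 2, group 17; Na is in period 3, group 1; As is in period 4, group 15; Te is in period 5, group 16.
Atomic radius shrinks across a period as nuclear charge pulls the same shell inward, and grows down a group as new shells are added.
Here both period and group differ, so the two effects have to be weighed against each other.
Be > F: Be lies to the left of F in period 2, so the across-period effect alone puts Be larger.
As > Be: the two effects oppose for this pair; the down-group effect wins (121 vs 102 pm).
Te > As: the two effects oppose for this pair; the down-group effect wins (136 vs 121 pm).
Na > Te: the two effects oppose for this pair; the across-period effect wins (155 vs 136 pm).
Tabulated atomic radius (pm): Be 102, F 64, Na 155, As 121, Te 136.
So from largest to smallest: Na > Te > As > Be > F.

Na > Te > As > Be > F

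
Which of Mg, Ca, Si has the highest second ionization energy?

Consider each +1 ion: Mg⁺ still has 1 valence electron; Ca⁺ still has 1 valence electron; Si⁺ still has 3 valence electrons.
All are still removing valence electrons, so compare the +1 ions as you would atoms: IE_2 generally rises across a period (higher Z_eff) and falls down a group (larger shell), subject to the usual subshell exceptions.
Valence configurations: Mg⁺ [Ne]3s¹, Ca⁺ [Ar]4s¹, Si⁺ [Ne]3s²3p¹.
Tabulated IE_2 (kJ/mol): Mg 1451, Ca 1145, Si 1577.
So the second ionization energies run Ca < Mg < Si.

Si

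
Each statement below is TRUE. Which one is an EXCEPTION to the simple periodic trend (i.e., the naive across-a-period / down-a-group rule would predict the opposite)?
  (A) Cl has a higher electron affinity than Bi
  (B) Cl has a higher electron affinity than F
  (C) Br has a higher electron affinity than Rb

The general trend: electron affinity increases across a period and decreases down a group.
(A) Cl (period 3, group 17) vs Bi (period 6, group 15): the stated order agrees with the simple trend.
(B) Cl (period 3, group 17) vs F (period 2, group 17): the stated order contradicts the simple trend.
(C) Br (period 4, group 17) vs Rb (period 5, group 1): the stated order agrees with the simple trend.
The exception is (B): F's small 2p subshell makes the incoming electron feel strong e⁻–e⁻ repulsion, so Cl actually releases more energy on gaining an electron.

(B)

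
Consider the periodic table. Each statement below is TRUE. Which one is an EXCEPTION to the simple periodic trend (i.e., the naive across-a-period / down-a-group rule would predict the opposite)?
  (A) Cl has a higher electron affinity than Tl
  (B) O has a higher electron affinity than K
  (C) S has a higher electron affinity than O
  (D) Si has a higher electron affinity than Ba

(C)

The general trend: electron affinity increases across a period and decreases down a group.
(A) Cl (period 3, group 17) vs Tl (period 6, group 13): the stated order agrees with the simple trend.
(B) O (period 2, group 16) vs K (period 4, group 1): the stated order agrees with the simple trend.
(C) S (period 3, group 16) vs O (period 2, group 16): the stated order contradicts the simple trend.
(D) Si (period 3, group 14) vs Ba (period 6, group 2): the stated order agrees with the simple trend.
The exception is (C): the compact 2p subshell of O repels the added electron more than S's larger 3p does.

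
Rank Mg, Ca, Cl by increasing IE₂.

Ca < Mg < Cl

IE_2 is the cost of taking one more electron from the +1 cation: Mg⁺ still has 1 valence electron; Ca⁺ still has 1 valence electron; Cl⁺ still has 6 valence electrons.
All are still removing valence electrons, so compare the +1 ions as you would atoms: IE_2 generally rises across a period (higher Z_eff) and falls down a group (larger shell), subject to the usual subshell exceptions.
Valence configurations: Mg⁺ [Ne]3s¹, Ca⁺ [Ar]4s¹, Cl⁺ [Ne]3s²3p⁴.
The numbers (kJ/mol): Mg 1451, Ca 1145, Cl 2298.
Hence IE_2: Ca < Mg < Cl.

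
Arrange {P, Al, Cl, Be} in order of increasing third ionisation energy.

Al, P, Cl, Be

Consider each +2 ion: P²⁺ still has 3 valence electrons; Al²⁺ still has 1 valence electron; Cl²⁺ still has 5 valence electrons; Be²⁺ is the bare [He] core.
Core electrons are held far more tightly than valence electrons, so Be tops the IE_3 order.
Valence configurations: P²⁺ [Ne]3s²3p¹, Al²⁺ [Ne]3s¹, Cl²⁺ [Ne]3s²3p³.
Approximate IE_3 values (kJ/mol): P 2914, Al 2745, Cl 3822, Be 14849.
Hence IE_3: Al < P < Cl < Be.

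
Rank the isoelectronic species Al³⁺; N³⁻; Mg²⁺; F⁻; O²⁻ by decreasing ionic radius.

N³⁻, O²⁻, F⁻, Mg²⁺, Al³⁺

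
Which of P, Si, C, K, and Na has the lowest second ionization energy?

IE_2 is the cost of taking one more electron from the +1 cation: P⁺ still has 4 valence electrons; Si⁺ still has 3 valence electrons; C⁺ still has 3 valence electrons; K⁺ is the bare [Ar] core; Na⁺ is the bare [Ne] core.
Core electrons are held far more tightly than valence electrons, so K and Na top the IE_2 order.
Valence configurations: P⁺ [Ne]3s²3p², Si⁺ [Ne]3s²3p¹, C⁺ [He]2s²2p¹.
Approximate IE_2 values (kJ/mol): P 1907, Si 1577, C 2353, K 3052, Na 4562.
Overall IE_2 order: Si < P < C < K < Na.

Si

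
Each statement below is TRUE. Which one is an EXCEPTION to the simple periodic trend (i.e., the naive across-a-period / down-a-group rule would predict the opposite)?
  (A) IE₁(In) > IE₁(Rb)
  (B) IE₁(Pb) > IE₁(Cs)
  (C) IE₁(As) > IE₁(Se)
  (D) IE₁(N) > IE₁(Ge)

The general trend: first ionisation energy increases across a period and decreases down a group.
(A) In (period 5, group 13) vs Rb (period 5, group 1): the stated order agrees with the simple trend.
(B) Pb (period 6, group 14) vs Cs (period 6, group 1): the stated order agrees with the simple trend.
(C) As (period 4, group 15) vs Se (period 4, group 16): the stated order contradicts the simple trend.
(D) N (period 2, group 15) vs Ge (period 4, group 14): the stated order agrees with the simple trend.
The exception is (C): Se (4p⁴) ionizes more easily than half-filled As (4p³).

(C)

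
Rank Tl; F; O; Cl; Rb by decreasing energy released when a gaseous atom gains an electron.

O is in period 2, group 16; F is in period 2, group 17; Cl is in period 3, group 17; Rb is in period 5, group 1; Tl is in period 6, group 13.
EA tends to increase across a period and decrease down a group, though the pattern is less regular than for IE or radius.
Neither a single period nor a single group — weigh both effects.
Rb > Tl: the two effects oppose for this pair; the down-group effect wins (47 vs 19 kJ/mol).
O > Rb: both effects reinforce here, so O is clearly the higher of the two.
F > O: both are in period 2; the period trend gives F the larger value.
Cl > F: this pair runs against the simple trend — see the exception note.
Note the exception: Cl has a higher electron affinity than F, contrary to the simple trend — F's small 2p subshell makes the incoming electron feel strong e⁻–e⁻ repulsion, so Cl actually releases more energy on gaining an electron.
Approximate values (kJ/mol): O 141, F 328, Cl 349, Rb 47, Tl 19.
So from highest to lowest: Cl > F > O > Rb > Tl.

Cl, F, O, Rb, Tl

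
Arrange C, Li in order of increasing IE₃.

C, Li

The third ionization energy removes an electron from the +2 ion. For each element: C²⁺ still has 2 valence electrons; Li²⁺ is already 1 electron into the core.
Breaking into a closed-shell core is much more expensive than removing a leftover valence electron — Li has the largest IE_3 here.
The numbers (kJ/mol): C 4620, Li 11815.
Putting it together, IE_3: C < Li.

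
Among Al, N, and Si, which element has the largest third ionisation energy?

N

Consider each +2 ion: Al²⁺ still has 1 valence electron; N²⁺ still has 3 valence electrons; Si²⁺ still has 2 valence electrons.
All are still removing valence electrons, so compare the +2 ions as you would atoms: IE_3 generally rises across a period (higher Z_eff) and falls down a group (larger shell), subject to the usual subshell exceptions.
Valence configurations: Al²⁺ [Ne]3s¹, N²⁺ [He]2s²2p¹, Si²⁺ [Ne]3s².
Tabulated IE_3 (kJ/mol): Al 2745, N 4578, Si 3232.
Putting it together, IE_3: Al < Si < N.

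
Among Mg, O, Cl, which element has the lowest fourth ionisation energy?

Cl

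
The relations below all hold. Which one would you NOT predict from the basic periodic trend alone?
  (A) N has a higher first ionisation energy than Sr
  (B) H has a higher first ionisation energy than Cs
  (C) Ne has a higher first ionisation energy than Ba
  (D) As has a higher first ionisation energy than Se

(D)

The general trend: first ionisation energy increases across a period and decreases down a group.
(A) N (period 2, group 15) vs Sr (period 5, group 2): the stated order agrees with the simple trend.
(B) H (period 1, group 1) vs Cs (period 6, group 1): the stated order agrees with the simple trend.
(C) Ne (period 2, group 18) vs Ba (period 6, group 2): the stated order agrees with the simple trend.
(D) As (period 4, group 15) vs Se (period 4, group 16): the stated order contradicts the simple trend.
The exception is (D): Se (4p⁴) ionizes more easily than half-filled As (4p³).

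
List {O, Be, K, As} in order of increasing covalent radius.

Atomic radius shrinks across a period as nuclear charge pulls the same shell inward, and grows down a group as new shells are added.
Here both period and group differ, so the two effects have to be weighed against each other.
Be > O: Be lies to the left of O in period 2, so the across-period effect alone puts Be larger.
As > Be: the two effects oppose for this pair; the down-group effect wins (121 vs 102 pm).
K > As: both are in period 4; the period trend gives K the larger value.
Approximate values (pm): Be 102, O 63, K 196, As 121.
So from smallest to largest: O < Be < As < K.

O, Be, As, K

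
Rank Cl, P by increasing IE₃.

P, Cl

Consider each +2 ion: Cl²⁺ still has 5 valence electrons; P²⁺ still has 3 valence electrons.
All are still removing valence electrons, so compare the +2 ions as you would atoms: IE_3 generally rises across a period (higher Z_eff) and falls down a group (larger shell), subject to the usual subshell exceptions.
Valence configurations: Cl²⁺ [Ne]3s²3p³, P²⁺ [Ne]3s²3p¹.
Approximate IE_3 values (kJ/mol): Cl 3822, P 2914.
Hence IE_3: P < Cl.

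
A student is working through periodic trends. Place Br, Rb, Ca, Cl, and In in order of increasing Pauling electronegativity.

Rb < Ca < In < Br < Cl

EN rises left→right (higher Z_eff, smaller atoms) and falls top→bottom (larger, more shielded atoms).
Neither a single period nor a single group — weigh both effects.
Ca > Rb: relative to Rb, both the across-period and down-group shifts push Ca's electronegativity up.
In > Ca: the two effects oppose for this pair; the across-period effect wins (1.78 vs 1.00).
Br > In: both effects reinforce here, so Br is clearly the higher of the two.
Cl > Br: Cl sits above Br in group 17, so the down-group effect alone puts Cl higher.
For reference (Pauling): Cl 3.16, Ca 1.00, Br 2.96, Rb 0.82, In 1.78.
So from lowest to highest: Rb < Ca < In < Br < Cl.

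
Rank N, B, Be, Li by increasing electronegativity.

Li, Be, B, N

Li is in period 2, group 1; Be is in period 2, group 2; B is in period 2, group 13; N is in period 2, group 15.
Electronegativity increases across a period and decreases down a group, tracking effective nuclear charge and atomic size.
All lie in period 2, so electronegativity increases left to right.
So from lowest to highest: Li < Be < B < N.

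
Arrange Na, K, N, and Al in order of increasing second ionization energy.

After 1 electron has been removed, what remains? Na⁺ is the bare [Ne] core; K⁺ is the bare [Ar] core; N⁺ still has 4 valence electrons; Al⁺ still has 2 valence electrons.
Breaking into a closed-shell core is much more expensive than removing a leftover valence electron — K and Na have the largest IE_2 here.
Valence configurations: N⁺ [He]2s²2p², Al⁺ [Ne]3s².
Tabulated IE_2 (kJ/mol): Na 4562, K 3052, N 2856, Al 1817.
So the second ionization energies run Al < N < K < Na.

Al, N, K, Na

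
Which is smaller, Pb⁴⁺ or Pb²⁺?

Pb⁴⁺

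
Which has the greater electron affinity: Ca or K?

K is in period 4, group 1; Ca is in period 4, group 2.
Atoms with high Z_eff and room in the valence shell (especially the halogens) have the most exothermic electron affinities.
All lie in period 4; the across-period trend (electron affinity increases left to right) applies, with the exception below.
Note the exception: K has a higher electron affinity than Ca, contrary to the simple trend — adding an electron to Ca (ns²) has to open a new, higher-energy np subshell, which is unfavourable.
Approximate values (kJ/mol): K 48, Ca 2.
So K has the greater electron affinity (K > Ca).

K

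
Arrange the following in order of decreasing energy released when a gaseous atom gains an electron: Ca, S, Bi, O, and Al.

Atoms with high Z_eff and room in the valence shell (especially the halogens) have the most exothermic electron affinities.
These span different periods and groups, so the two trends combine.
Al > Ca: both effects reinforce here, so Al is clearly the higher of the two.
Bi > Al: period and group pull opposite ways; the across-period shift dominates (91 vs 42 kJ/mol).
O > Bi: relative to Bi, both the across-period and down-group shifts push O's electron affinity up.
S > O: this pair runs against the simple trend — see the exception note.
Note the exception: S has a higher electron affinity than O, contrary to the simple trend — the compact 2p subshell of O repels the added electron more than S's larger 3p does.
For reference (kJ/mol): O 141, Al 42, S 200, Ca 2, Bi 91.
So from highest to lowest: S > O > Bi > Al > Ca.

S > O > Bi > Al > Ca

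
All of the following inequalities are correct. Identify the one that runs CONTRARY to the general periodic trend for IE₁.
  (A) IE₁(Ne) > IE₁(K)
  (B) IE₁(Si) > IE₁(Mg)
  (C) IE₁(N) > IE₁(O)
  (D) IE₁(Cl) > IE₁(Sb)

The general trend: IE₁ increases across a period and decreases down a group.
(A) Ne (period 2, group 18) vs K (period 4, group 1): the stated order agrees with the simple trend.
(B) Si (period 3, group 14) vs Mg (period 3, group 2): the stated order agrees with the simple trend.
(C) N (period 2, group 15) vs O (period 2, group 16): the stated order contradicts the simple trend.
(D) Cl (period 3, group 17) vs Sb (period 5, group 15): the stated order agrees with the simple trend.
The exception is (C): pairing an electron in O's 2p⁴ costs repulsion energy, so O ionizes more easily than half-filled N (2p³).

(C)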